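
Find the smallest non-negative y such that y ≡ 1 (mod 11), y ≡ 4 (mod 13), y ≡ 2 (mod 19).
914

Using the Chinese Remainder Theorem:
M = product of moduli = 2717
For equation 1: M_1 = 247, 247 ≡ 5 (mod 11), inverse of 247 mod 11 is 9 (check: 5 × 9 = 45 ≡ 1 (mod 11))
For equation 2: M_2 = 209, 209 ≡ 1 (mod 13), inverse of 209 mod 13 is 1 (check: 1 × 1 = 1 ≡ 1 (mod 13))
For equation 3: M_3 = 143, 143 ≡ 10 (mod 19), inverse of 143 mod 19 is 2 (check: 10 × 2 = 20 ≡ 1 (mod 19))
Combine: y ≡ Σ r_i×M_i×(M_i⁻¹ mod m_i) = 1×247×9 + 4×209×1 + 2×143×2 = 2223 + 836 + 572 = 3631
3631 mod 2717 = 914
y ≡ 914 (mod 2717)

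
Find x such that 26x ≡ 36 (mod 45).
36

Since gcd(26, 45) = 1 divides 36, a solution exists.
Multiply both sides by the inverse of 26 mod 45:
  26^(-1) mod 45 = 26
  x ≡ 26 × 36 ≡ 936 ≡ 36 (mod 45)
Verification: 26 × 36 = 936 = 20 × 45 + 36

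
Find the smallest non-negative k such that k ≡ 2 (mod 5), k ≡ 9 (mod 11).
42

Using the Chinese Remainder Theorem:
M = product of moduli = 55
For equation 1: M_1 = 11, 11 ≡ 1 (mod 5), inverse of 11 mod 5 is 1 (check: 1 × 1 = 1 ≡ 1 (mod 5))
For equation 2: M_2 = 5, 5 ≡ 5 (mod 11), inverse of 5 mod 11 is 9 (check: 5 × 9 = 45 ≡ 1 (mod 11))
Combine: k ≡ Σ r_i×M_i×(M_i⁻¹ mod m_i) = 2×11×1 + 9×5×9 = 22 + 405 = 427
427 mod 55 = 42
k ≡ 42 (mod 55)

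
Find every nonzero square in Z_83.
QRs mod 83: {1, 3, 4, 7, 9, 10, 11, 12, 16, 17, 21, 23, 25, 26, 27, 28, 29, 30, 31, 33, 36, 37, 38, 40, 41, 44, 48, 49, 51, 59, 61, 63, 64, 65, 68, 69, 70, 75, 77, 78, 81}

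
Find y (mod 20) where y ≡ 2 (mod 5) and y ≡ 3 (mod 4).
M = 5 × 4 = 20. M₁ = 4, y₁ ≡ 4 (mod 5). M₂ = 5, y₂ ≡ 1 (mod 4). y = 2×4×4 + 3×5×1 ≡ 7 (mod 20)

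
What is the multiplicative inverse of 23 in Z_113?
59

Using Extended Euclidean Algorithm:
gcd(23, 113) = 1
Bezout coefficients: 23 × -54 + 113 × 11 = 1
So 23 × -54 ≡ 1 (mod 113)
The inverse is -54 mod 113 = 59
Verification: 23 × 59 = 1357 = 12 × 113 + 1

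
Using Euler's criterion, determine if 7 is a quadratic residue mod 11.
By Euler's criterion: 7^{5} ≡ 10 (mod 11). Since this equals -1 (≡ 10), 7 is not a QR.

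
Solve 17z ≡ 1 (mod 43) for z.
17^(-1) ≡ 38 (mod 43). Verification: 17 × 38 = 646 ≡ 1 (mod 43)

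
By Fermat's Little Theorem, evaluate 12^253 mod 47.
By Fermat: 12^{46} ≡ 1 (mod 47). 253 ≡ 23 (mod 46). So 12^{253} ≡ 12^{23} ≡ 1 (mod 47)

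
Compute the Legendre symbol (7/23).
(7/23) = 7^{11} mod 23 = -1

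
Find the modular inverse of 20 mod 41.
20^(-1) ≡ 39 (mod 41). Verification: 20 × 39 = 780 ≡ 1 (mod 41)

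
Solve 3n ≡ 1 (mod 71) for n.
24

Using Extended Euclidean Algorithm:
gcd(3, 71) = 1
Bezout coefficients: 3 × 24 + 71 × -1 = 1
So 3 × 24 ≡ 1 (mod 71)
The inverse is 24 mod 71 = 24
Verification: 3 × 24 = 72 = 1 × 71 + 1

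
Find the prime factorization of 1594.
2 × 797

Divide by primes starting from smallest:
1594 ÷ 2 = 797
797 ÷ 797 = 1

1594 = 2 × 797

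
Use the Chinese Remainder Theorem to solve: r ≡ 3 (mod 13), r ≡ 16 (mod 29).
M = 13 × 29 = 377. M₁ = 29, y₁ ≡ 9 (mod 13). M₂ = 13, y₂ ≡ 9 (mod 29). r = 3×29×9 + 16×13×9 ≡ 16 (mod 377)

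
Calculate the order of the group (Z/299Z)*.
264

Prime factorization: 299 = 13 × 23
Using the formula φ(n) = n × Π(1 - 1/p) for each prime factor p:
φ(299) = 299 × (1 - 1/13) × (1 - 1/23)
φ(299) = 264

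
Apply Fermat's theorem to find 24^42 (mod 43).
By Fermat's Little Theorem, 24^{42} ≡ 1 (mod 43) since 43 is prime and gcd(24, 43) = 1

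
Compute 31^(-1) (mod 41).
4

Using Extended Euclidean Algorithm:
gcd(31, 41) = 1
Bezout coefficients: 31 × 4 + 41 × -3 = 1
So 31 × 4 ≡ 1 (mod 41)
The inverse is 4 mod 41 = 4
Verification: 31 × 4 = 124 = 3 × 41 + 1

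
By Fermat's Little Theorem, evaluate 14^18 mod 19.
By Fermat's Little Theorem, 14^{18} ≡ 1 (mod 19) since 19 is prime and gcd(14, 19) = 1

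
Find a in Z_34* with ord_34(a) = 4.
13 has order 4 mod 34 since 13^{4} ≡ 1 (mod 34) and no smaller power works.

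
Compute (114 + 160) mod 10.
4

(114 + 160) = 274
274 mod 10 = 4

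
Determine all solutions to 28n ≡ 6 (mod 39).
3

Since gcd(28, 39) = 1 divides 6, a solution exists.
Multiply both sides by the inverse of 28 mod 39:
  28^(-1) mod 39 = 7
  x ≡ 7 × 6 ≡ 42 ≡ 3 (mod 39)
Verification: 28 × 3 = 84 = 2 × 39 + 6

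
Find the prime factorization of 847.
7 × 11^2

Divide by primes starting from smallest:
847 ÷ 7 = 121
121 ÷ 11 = 11
11 ÷ 11 = 1

847 = 7 × 11^2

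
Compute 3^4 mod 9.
4 = 4 (binary 100). Repeated squaring mod 9: 3^1 ≡ 3; 3^2 ≡ 3² = 9 ≡ 0; 3^4 ≡ 0² = 0 ≡ 0. So 3^4 ≡ 0 (mod 9).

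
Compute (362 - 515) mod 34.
17

(362 - 515) = -153
-153 mod 34 = 17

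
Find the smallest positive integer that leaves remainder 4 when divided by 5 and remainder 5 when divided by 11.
M = 5 × 11 = 55. M₁ = 11, y₁ ≡ 1 (mod 5). M₂ = 5, y₂ ≡ 9 (mod 11). k = 4×11×1 + 5×5×9 ≡ 49 (mod 55). The smallest positive such number is 49.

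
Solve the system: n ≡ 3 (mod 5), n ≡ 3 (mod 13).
M = 5 × 13 = 65. M₁ = 13, y₁ ≡ 2 (mod 5). M₂ = 5, y₂ ≡ 8 (mod 13). n = 3×13×2 + 3×5×8 ≡ 3 (mod 65)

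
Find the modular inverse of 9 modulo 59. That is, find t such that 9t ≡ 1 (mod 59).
46

Using Extended Euclidean Algorithm:
gcd(9, 59) = 1
Bezout coefficients: 9 × -13 + 59 × 2 = 1
So 9 × -13 ≡ 1 (mod 59)
The inverse is -13 mod 59 = 46
Verification: 9 × 46 = 414 = 7 × 59 + 1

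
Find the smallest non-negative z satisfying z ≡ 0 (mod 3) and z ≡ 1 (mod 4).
M = 3 × 4 = 12. M₁ = 4, y₁ ≡ 1 (mod 3). M₂ = 3, y₂ ≡ 3 (mod 4). z = 0×4×1 + 1×3×3 ≡ 9 (mod 12)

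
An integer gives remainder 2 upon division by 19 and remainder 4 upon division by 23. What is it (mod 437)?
M = 19 × 23 = 437. M₁ = 23, y₁ ≡ 5 (mod 19). M₂ = 19, y₂ ≡ 17 (mod 23). z = 2×23×5 + 4×19×17 ≡ 211 (mod 437). The smallest positive such number is 211.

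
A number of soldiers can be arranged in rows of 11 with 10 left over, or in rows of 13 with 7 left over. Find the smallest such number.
M = 11 × 13 = 143. M₁ = 13, y₁ ≡ 6 (mod 11). M₂ = 11, y₂ ≡ 6 (mod 13). x = 10×13×6 + 7×11×6 ≡ 98 (mod 143). The smallest positive such number is 98.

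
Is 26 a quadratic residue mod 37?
By Euler's criterion: 26^{18} ≡ 1 (mod 37). Since this equals 1, 26 is a QR.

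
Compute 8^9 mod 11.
9 = 8 + 1 (binary 1001). Repeated squaring mod 11: 8^1 ≡ 8; 8^2 ≡ 8² = 64 ≡ 9; 8^4 ≡ 9² = 81 ≡ 4; 8^8 ≡ 4² = 16 ≡ 5. Multiply: 8^9 = 8^8 × 8^1 ≡ 5 × 8 (mod 11): 5 × 8 = 40 ≡ 7. So 8^9 ≡ 7 (mod 11).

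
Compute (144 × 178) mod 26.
22

(144 × 178) = 25632
25632 mod 26 = 22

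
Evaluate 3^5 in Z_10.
5 = 4 + 1 (binary 101). Repeated squaring mod 10: 3^1 ≡ 3; 3^2 ≡ 3² = 9 ≡ 9; 3^4 ≡ 9² = 81 ≡ 1. Multiply: 3^5 = 3^4 × 3^1 ≡ 1 × 3 (mod 10): 1 × 3 = 3 ≡ 3. So 3^5 ≡ 3 (mod 10).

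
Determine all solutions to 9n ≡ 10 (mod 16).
10

Since gcd(9, 16) = 1 divides 10, a solution exists.
Multiply both sides by the inverse of 9 mod 16:
  9^(-1) mod 16 = 9
  x ≡ 9 × 10 ≡ 90 ≡ 10 (mod 16)
Verification: 9 × 10 = 90 = 5 × 16 + 10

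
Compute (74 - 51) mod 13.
10

(74 - 51) = 23
23 mod 13 = 10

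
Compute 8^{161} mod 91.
8

Using successive squaring:
Binary expansion of 161: 10100001
Powers of 8 mod 91 (each is the square of the previous):
  8^1 ≡ 8 (mod 91)
  8^2 ≡ 8² = 64 ≡ 64 (mod 91)
  8^4 ≡ 64² = 4096 ≡ 1 (mod 91)
  8^8 ≡ 1² = 1 ≡ 1 (mod 91)
  8^16 ≡ 1² = 1 ≡ 1 (mod 91)
  8^32 ≡ 1² = 1 ≡ 1 (mod 91)
  8^64 ≡ 1² = 1 ≡ 1 (mod 91)
  8^128 ≡ 1² = 1 ≡ 1 (mod 91)
161 = 128 + 32 + 1, so 8^161 = 8^128 × 8^32 × 8^1 ≡ 1 × 1 × 8 (mod 91)
Multiplying step by step:
  1 × 1 = 1 ≡ 1 (mod 91)
  1 × 8 = 8 ≡ 8 (mod 91)
Result: 8^161 ≡ 8 (mod 91)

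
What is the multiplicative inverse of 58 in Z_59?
58^(-1) ≡ 58 (mod 59). Verification: 58 × 58 = 3364 ≡ 1 (mod 59)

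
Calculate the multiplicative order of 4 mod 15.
Powers of 4 mod 15: 4^1≡4, 4^2≡1. Order = 2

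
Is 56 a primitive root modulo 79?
p - 1 = 78 has prime divisors 2, 3, 13. Check 56^(78/q) mod 79 for each: 56^(78/2) = 56^39 ≡ 78, 56^(78/3) = 56^26 ≡ 55, 56^(78/13) = 56^6 ≡ 1 (mod 79). Since 56^6 ≡ 1 (mod 79), the order of 56 divides 6 (in fact the order is 6) ≠ 78, so it is not a primitive root.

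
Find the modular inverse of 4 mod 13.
4^(-1) ≡ 10 (mod 13). Verification: 4 × 10 = 40 ≡ 1 (mod 13)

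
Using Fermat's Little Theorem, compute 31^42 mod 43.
By Fermat's Little Theorem, 31^{42} ≡ 1 (mod 43) since 43 is prime and gcd(31, 43) = 1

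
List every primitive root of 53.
Primitive roots mod 53: {2, 3, 5, 8, 12, 14, 18, 19, 20, 21, 22, 26, 27, 31, 32, 33, 34, 35, 39, 41, 45, 48, 50, 51}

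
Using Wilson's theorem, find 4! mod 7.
(6)! = (4)! × (5) × (6) ≡ -1 (mod 7). So (4)! ≡ -1 × [(6)(5)]^(-1) ≡ 3 (mod 7)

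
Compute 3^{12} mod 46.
3

Using successive squaring:
Binary expansion of 12: 1100
Powers of 3 mod 46 (each is the square of the previous):
  3^1 ≡ 3 (mod 46)
  3^2 ≡ 3² = 9 ≡ 9 (mod 46)
  3^4 ≡ 9² = 81 ≡ 35 (mod 46)
  3^8 ≡ 35² = 1225 ≡ 29 (mod 46)
12 = 8 + 4, so 3^12 = 3^8 × 3^4 ≡ 29 × 35 (mod 46)
Multiplying step by step:
  29 × 35 = 1015 ≡ 3 (mod 46)
Result: 3^12 ≡ 3 (mod 46)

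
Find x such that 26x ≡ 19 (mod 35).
29

Since gcd(26, 35) = 1 divides 19, a solution exists.
Multiply both sides by the inverse of 26 mod 35:
  26^(-1) mod 35 = 31
  x ≡ 31 × 19 ≡ 589 ≡ 29 (mod 35)
Verification: 26 × 29 = 754 = 21 × 35 + 19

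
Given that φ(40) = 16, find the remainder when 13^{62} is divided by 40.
By Euler: 13^{16} ≡ 1 (mod 40) since gcd(13, 40) = 1. 62 = 3×16 + 14. So 13^{62} ≡ 13^{14} ≡ 9 (mod 40)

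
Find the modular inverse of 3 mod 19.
3^(-1) ≡ 13 (mod 19). Verification: 3 × 13 = 39 ≡ 1 (mod 19)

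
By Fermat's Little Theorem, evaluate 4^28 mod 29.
By Fermat's Little Theorem, 4^{28} ≡ 1 (mod 29) since 29 is prime and gcd(4, 29) = 1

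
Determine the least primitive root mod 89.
p - 1 = 88 has prime divisors 2, 11. h is a primitive root mod 89 iff h^(88/q) ≢ 1 (mod 89) for each such q.
h = 2: 2^44 ≡ 1, 2^8 ≡ 78 (mod 89); 2^44 ≡ 1, so not a primitive root.
h = 3: 3^44 ≡ 88, 3^8 ≡ 64 (mod 89); none is 1, so 3 has order 88 and is a primitive root.
The smallest primitive root mod 89 is g = 3.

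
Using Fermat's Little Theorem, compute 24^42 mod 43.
By Fermat's Little Theorem, 24^{42} ≡ 1 (mod 43) since 43 is prime and gcd(24, 43) = 1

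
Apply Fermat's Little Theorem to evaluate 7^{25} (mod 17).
10

By Fermat's Little Theorem, a^(p-1) ≡ 1 (mod p) for prime p and gcd(a, p) = 1
Here p = 17, so 7^16 ≡ 1 (mod 17)
We can reduce the exponent: 25 mod 16 = 9
So 7^25 ≡ 7^9 (mod 17)
Computing: 7^9 mod 17 = 10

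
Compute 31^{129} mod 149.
107

Using successive squaring:
Binary expansion of 129: 10000001
Powers of 31 mod 149 (each is the square of the previous):
  31^1 ≡ 31 (mod 149)
  31^2 ≡ 31² = 961 ≡ 67 (mod 149)
  31^4 ≡ 67² = 4489 ≡ 19 (mod 149)
  31^8 ≡ 19² = 361 ≡ 63 (mod 149)
  31^16 ≡ 63² = 3969 ≡ 95 (mod 149)
  31^32 ≡ 95² = 9025 ≡ 85 (mod 149)
  31^64 ≡ 85² = 7225 ≡ 73 (mod 149)
  31^128 ≡ 73² = 5329 ≡ 114 (mod 149)
129 = 128 + 1, so 31^129 = 31^128 × 31^1 ≡ 114 × 31 (mod 149)
Multiplying step by step:
  114 × 31 = 3534 ≡ 107 (mod 149)
Result: 31^129 ≡ 107 (mod 149)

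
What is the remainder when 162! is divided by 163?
By Wilson's theorem, (162)! ≡ -1 ≡ 162 (mod 163)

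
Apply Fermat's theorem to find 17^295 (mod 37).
By Fermat: 17^{36} ≡ 1 (mod 37). 295 ≡ 7 (mod 36). So 17^{295} ≡ 17^{7} ≡ 15 (mod 37)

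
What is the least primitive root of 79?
3

A primitive root g modulo p has order p-1 = 78
Prime divisors of 78: [2, 3, 13]
g is a primitive root iff g^(78/q) ≢ 1 (mod 79) for each prime divisor q
Testing small values:
  g = 2: 2^39 ≡ 1, 2^26 ≡ 23, 2^6 ≡ 64 (mod 79) → 2^39 ≡ 1, not primitive root
  g = 3: 3^39 ≡ 78, 3^26 ≡ 23, 3^6 ≡ 18 (mod 79) → none is 1, primitive root!
The smallest primitive root is 3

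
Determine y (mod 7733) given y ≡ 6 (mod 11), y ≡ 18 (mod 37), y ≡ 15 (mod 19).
1535

Using the Chinese Remainder Theorem:
M = product of moduli = 7733
For equation 1: M_1 = 703, 703 ≡ 10 (mod 11), inverse of 703 mod 11 is 10 (check: 10 × 10 = 100 ≡ 1 (mod 11))
For equation 2: M_2 = 209, 209 ≡ 24 (mod 37), inverse of 209 mod 37 is 17 (check: 24 × 17 = 408 ≡ 1 (mod 37))
For equation 3: M_3 = 407, 407 ≡ 8 (mod 19), inverse of 407 mod 19 is 12 (check: 8 × 12 = 96 ≡ 1 (mod 19))
Combine: y ≡ Σ r_i×M_i×(M_i⁻¹ mod m_i) = 6×703×10 + 18×209×17 + 15×407×12 = 42180 + 63954 + 73260 = 179394
179394 mod 7733 = 1535
y ≡ 1535 (mod 7733)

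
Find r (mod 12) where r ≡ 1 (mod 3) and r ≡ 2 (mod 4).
M = 3 × 4 = 12. M₁ = 4, y₁ ≡ 1 (mod 3). M₂ = 3, y₂ ≡ 3 (mod 4). r = 1×4×1 + 2×3×3 ≡ 10 (mod 12)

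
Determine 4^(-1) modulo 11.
4^(-1) ≡ 3 (mod 11). Verification: 4 × 3 = 12 ≡ 1 (mod 11)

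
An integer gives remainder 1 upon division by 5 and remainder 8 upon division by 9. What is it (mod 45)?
M = 5 × 9 = 45. M₁ = 9, y₁ ≡ 4 (mod 5). M₂ = 5, y₂ ≡ 2 (mod 9). n = 1×9×4 + 8×5×2 ≡ 26 (mod 45). The smallest positive such number is 26.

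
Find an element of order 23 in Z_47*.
2 has order 23 mod 47 since 2^{23} ≡ 1 (mod 47) and no smaller power works.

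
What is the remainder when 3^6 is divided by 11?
6 = 4 + 2 (binary 110). Repeated squaring mod 11: 3^1 ≡ 3; 3^2 ≡ 3² = 9 ≡ 9; 3^4 ≡ 9² = 81 ≡ 4. Multiply: 3^6 = 3^4 × 3^2 ≡ 4 × 9 (mod 11): 4 × 9 = 36 ≡ 3. So 3^6 ≡ 3 (mod 11).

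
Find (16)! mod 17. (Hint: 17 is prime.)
By Wilson's theorem, (16)! ≡ -1 ≡ 16 (mod 17)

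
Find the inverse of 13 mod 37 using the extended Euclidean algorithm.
Extended GCD: 13(-17) + 37(6) = 1. So 13^(-1) ≡ 20 ≡ 20 (mod 37). Verify: 13 × 20 = 260 ≡ 1 (mod 37)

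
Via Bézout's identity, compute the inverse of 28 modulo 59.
Extended GCD: 28(19) + 59(-9) = 1. So 28^(-1) ≡ 19 ≡ 19 (mod 59). Verify: 28 × 19 = 532 ≡ 1 (mod 59)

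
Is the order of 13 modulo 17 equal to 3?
No, the actual order is 4, not 3.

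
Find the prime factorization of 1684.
2^2 × 421

Divide by primes starting from smallest:
1684 ÷ 2 = 842
842 ÷ 2 = 421
421 ÷ 421 = 1

1684 = 2^2 × 421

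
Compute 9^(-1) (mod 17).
2

Using Extended Euclidean Algorithm:
gcd(9, 17) = 1
Bezout coefficients: 9 × 2 + 17 × -1 = 1
So 9 × 2 ≡ 1 (mod 17)
The inverse is 2 mod 17 = 2
Verification: 9 × 2 = 18 = 1 × 17 + 1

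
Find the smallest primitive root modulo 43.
p - 1 = 42 has prime divisors 2, 3, 7. h is a primitive root mod 43 iff h^(42/q) ≢ 1 (mod 43) for each such q.
h = 2: 2^21 ≡ 42, 2^14 ≡ 1, 2^6 ≡ 21 (mod 43); 2^14 ≡ 1, so not a primitive root.
h = 3: 3^21 ≡ 42, 3^14 ≡ 36, 3^6 ≡ 41 (mod 43); none is 1, so 3 has order 42 and is a primitive root.
The smallest primitive root mod 43 is g = 3.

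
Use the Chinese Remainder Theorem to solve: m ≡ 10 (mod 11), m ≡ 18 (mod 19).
M = 11 × 19 = 209. M₁ = 19, y₁ ≡ 7 (mod 11). M₂ = 11, y₂ ≡ 7 (mod 19). m = 10×19×7 + 18×11×7 ≡ 208 (mod 209)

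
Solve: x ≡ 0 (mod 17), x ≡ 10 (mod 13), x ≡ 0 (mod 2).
M = 17 × 13 × 2 = 442. M₁ = 26, y₁ ≡ 2 (mod 17). M₂ = 34, y₂ ≡ 5 (mod 13). M₃ = 221, y₃ ≡ 1 (mod 2). x = 0×26×2 + 10×34×5 + 0×221×1 ≡ 374 (mod 442)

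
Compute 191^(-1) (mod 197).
191^(-1) ≡ 164 (mod 197). Verification: 191 × 164 = 31324 ≡ 1 (mod 197)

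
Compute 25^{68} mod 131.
36

Using successive squaring:
Binary expansion of 68: 1000100
Powers of 25 mod 131 (each is the square of the previous):
  25^1 ≡ 25 (mod 131)
  25^2 ≡ 25² = 625 ≡ 101 (mod 131)
  25^4 ≡ 101² = 10201 ≡ 114 (mod 131)
  25^8 ≡ 114² = 12996 ≡ 27 (mod 131)
  25^16 ≡ 27² = 729 ≡ 74 (mod 131)
  25^32 ≡ 74² = 5476 ≡ 105 (mod 131)
  25^64 ≡ 105² = 11025 ≡ 21 (mod 131)
68 = 64 + 4, so 25^68 = 25^64 × 25^4 ≡ 21 × 114 (mod 131)
Multiplying step by step:
  21 × 114 = 2394 ≡ 36 (mod 131)
Result: 25^68 ≡ 36 (mod 131)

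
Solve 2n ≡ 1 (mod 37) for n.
2^(-1) ≡ 19 (mod 37). Verification: 2 × 19 = 38 ≡ 1 (mod 37)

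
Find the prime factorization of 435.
3 × 5 × 29

Divide by primes starting from smallest:
435 ÷ 3 = 145
145 ÷ 5 = 29
29 ÷ 29 = 1

435 = 3 × 5 × 29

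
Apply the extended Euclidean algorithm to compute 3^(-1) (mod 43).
Extended GCD: 3(-14) + 43(1) = 1. So 3^(-1) ≡ 29 ≡ 29 (mod 43). Verify: 3 × 29 = 87 ≡ 1 (mod 43)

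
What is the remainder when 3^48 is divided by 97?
Using repeated squaring. 48 = 32 + 16 (binary 110000). Repeated squaring mod 97: 3^1 ≡ 3; 3^2 ≡ 3² = 9 ≡ 9; 3^4 ≡ 9² = 81 ≡ 81; 3^8 ≡ 81² = 6561 ≡ 62; 3^16 ≡ 62² = 3844 ≡ 61; 3^32 ≡ 61² = 3721 ≡ 35. Multiply: 3^48 = 3^32 × 3^16 ≡ 35 × 61 (mod 97): 35 × 61 = 2135 ≡ 1. So 3^48 ≡ 1 (mod 97).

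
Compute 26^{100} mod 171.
64

Using successive squaring:
Binary expansion of 100: 1100100
Powers of 26 mod 171 (each is the square of the previous):
  26^1 ≡ 26 (mod 171)
  26^2 ≡ 26² = 676 ≡ 163 (mod 171)
  26^4 ≡ 163² = 26569 ≡ 64 (mod 171)
  26^8 ≡ 64² = 4096 ≡ 163 (mod 171)
  26^16 ≡ 163² = 26569 ≡ 64 (mod 171)
  26^32 ≡ 64² = 4096 ≡ 163 (mod 171)
  26^64 ≡ 163² = 26569 ≡ 64 (mod 171)
100 = 64 + 32 + 4, so 26^100 = 26^64 × 26^32 × 26^4 ≡ 64 × 163 × 64 (mod 171)
Multiplying step by step:
  64 × 163 = 10432 ≡ 1 (mod 171)
  1 × 64 = 64 ≡ 64 (mod 171)
Result: 26^100 ≡ 64 (mod 171)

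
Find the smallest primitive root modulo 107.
2

A primitive root g modulo p has order p-1 = 106
Prime divisors of 106: [2, 53]
g is a primitive root iff g^(106/q) ≢ 1 (mod 107) for each prime divisor q
Testing small values:
  g = 2: 2^53 ≡ 106, 2^2 ≡ 4 (mod 107) → none is 1, primitive root!
The smallest primitive root is 2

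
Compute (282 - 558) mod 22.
10

(282 - 558) = -276
-276 mod 22 = 10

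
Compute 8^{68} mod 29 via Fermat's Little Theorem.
24

By Fermat's Little Theorem, a^(p-1) ≡ 1 (mod p) for prime p and gcd(a, p) = 1
Here p = 29, so 8^28 ≡ 1 (mod 29)
We can reduce the exponent: 68 mod 28 = 12
So 8^68 ≡ 8^12 (mod 29)
Computing: 8^12 mod 29 = 24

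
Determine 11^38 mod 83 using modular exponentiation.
Using repeated squaring. 38 = 32 + 4 + 2 (binary 100110). Repeated squaring mod 83: 11^1 ≡ 11; 11^2 ≡ 11² = 121 ≡ 38; 11^4 ≡ 38² = 1444 ≡ 33; 11^8 ≡ 33² = 1089 ≡ 10; 11^16 ≡ 10² = 100 ≡ 17; 11^32 ≡ 17² = 289 ≡ 40. Multiply: 11^38 = 11^32 × 11^4 × 11^2 ≡ 40 × 33 × 38 (mod 83): 40 × 33 = 1320 ≡ 75; 75 × 38 = 2850 ≡ 28. So 11^38 ≡ 28 (mod 83).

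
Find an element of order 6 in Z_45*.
4 has order 6 mod 45 since 4^{6} ≡ 1 (mod 45) and no smaller power works.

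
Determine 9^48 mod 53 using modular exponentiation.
Using repeated squaring. 48 = 32 + 16 (binary 110000). Repeated squaring mod 53: 9^1 ≡ 9; 9^2 ≡ 9² = 81 ≡ 28; 9^4 ≡ 28² = 784 ≡ 42; 9^8 ≡ 42² = 1764 ≡ 15; 9^16 ≡ 15² = 225 ≡ 13; 9^32 ≡ 13² = 169 ≡ 10. Multiply: 9^48 = 9^32 × 9^16 ≡ 10 × 13 (mod 53): 10 × 13 = 130 ≡ 24. So 9^48 ≡ 24 (mod 53).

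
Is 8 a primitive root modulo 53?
p - 1 = 52 has prime divisors 2, 13. Check 8^(52/q) mod 53 for each: 8^(52/2) = 8^26 ≡ 52, 8^(52/13) = 8^4 ≡ 15 (mod 53). None of these is 1, so 8 has order 52 = φ(53), so it is a primitive root mod 53.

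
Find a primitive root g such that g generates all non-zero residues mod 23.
p - 1 = 22 has prime divisors 2, 11. h is a primitive root mod 23 iff h^(22/q) ≢ 1 (mod 23) for each such q.
h = 2: 2^11 ≡ 1, 2^2 ≡ 4 (mod 23); 2^11 ≡ 1, so not a primitive root.
h = 3: 3^11 ≡ 1, 3^2 ≡ 9 (mod 23); 3^11 ≡ 1, so not a primitive root.
h = 4: 4^11 ≡ 1, 4^2 ≡ 16 (mod 23); 4^11 ≡ 1, so not a primitive root.
h = 5: 5^11 ≡ 22, 5^2 ≡ 2 (mod 23); none is 1, so 5 has order 22 and is a primitive root.
The smallest primitive root mod 23 is g = 5.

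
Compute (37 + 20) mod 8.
1

(37 + 20) = 57
57 mod 8 = 1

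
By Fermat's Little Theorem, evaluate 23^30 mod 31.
By Fermat's Little Theorem, 23^{30} ≡ 1 (mod 31) since 31 is prime and gcd(23, 31) = 1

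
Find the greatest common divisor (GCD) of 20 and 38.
2

Using the Euclidean algorithm:
20 = 0 × 38 + 20
38 = 1 × 20 + 18
20 = 1 × 18 + 2
18 = 9 × 2 + 0

GCD(20, 38) = 2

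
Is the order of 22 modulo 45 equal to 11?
No, the actual order is 12, not 11.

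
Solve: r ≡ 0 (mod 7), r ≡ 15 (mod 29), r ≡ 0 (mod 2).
M = 7 × 29 × 2 = 406. M₁ = 58, y₁ ≡ 4 (mod 7). M₂ = 14, y₂ ≡ 27 (mod 29). M₃ = 203, y₃ ≡ 1 (mod 2). r = 0×58×4 + 15×14×27 + 0×203×1 ≡ 392 (mod 406)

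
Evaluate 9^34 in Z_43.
Using repeated squaring. 34 = 32 + 2 (binary 100010). Repeated squaring mod 43: 9^1 ≡ 9; 9^2 ≡ 9² = 81 ≡ 38; 9^4 ≡ 38² = 1444 ≡ 25; 9^8 ≡ 25² = 625 ≡ 23; 9^16 ≡ 23² = 529 ≡ 13; 9^32 ≡ 13² = 169 ≡ 40. Multiply: 9^34 = 9^32 × 9^2 ≡ 40 × 38 (mod 43): 40 × 38 = 1520 ≡ 15. So 9^34 ≡ 15 (mod 43).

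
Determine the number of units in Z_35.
24

Prime factorization: 35 = 5 × 7
Using the formula φ(n) = n × Π(1 - 1/p) for each prime factor p:
φ(35) = 35 × (1 - 1/5) × (1 - 1/7)
φ(35) = 24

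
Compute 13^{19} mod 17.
4

Using successive squaring:
Binary expansion of 19: 10011
Powers of 13 mod 17 (each is the square of the previous):
  13^1 ≡ 13 (mod 17)
  13^2 ≡ 13² = 169 ≡ 16 (mod 17)
  13^4 ≡ 16² = 256 ≡ 1 (mod 17)
  13^8 ≡ 1² = 1 ≡ 1 (mod 17)
  13^16 ≡ 1² = 1 ≡ 1 (mod 17)
19 = 16 + 2 + 1, so 13^19 = 13^16 × 13^2 × 13^1 ≡ 1 × 16 × 13 (mod 17)
Multiplying step by step:
  1 × 16 = 16 ≡ 16 (mod 17)
  16 × 13 = 208 ≡ 4 (mod 17)
Result: 13^19 ≡ 4 (mod 17)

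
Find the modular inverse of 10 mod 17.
10^(-1) ≡ 12 (mod 17). Verification: 10 × 12 = 120 ≡ 1 (mod 17)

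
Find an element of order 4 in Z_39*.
5 has order 4 mod 39 since 5^{4} ≡ 1 (mod 39) and no smaller power works.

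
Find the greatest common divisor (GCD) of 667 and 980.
1

Using the Euclidean algorithm:
667 = 0 × 980 + 667
980 = 1 × 667 + 313
667 = 2 × 313 + 41
313 = 7 × 41 + 26
41 = 1 × 26 + 15
26 = 1 × 15 + 11
15 = 1 × 11 + 4
11 = 2 × 4 + 3
4 = 1 × 3 + 1
3 = 3 × 1 + 0

GCD(667, 980) = 1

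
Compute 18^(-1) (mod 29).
18^(-1) ≡ 21 (mod 29). Verification: 18 × 21 = 378 ≡ 1 (mod 29)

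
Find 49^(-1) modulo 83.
61

Using Extended Euclidean Algorithm:
gcd(49, 83) = 1
Bezout coefficients: 49 × -22 + 83 × 13 = 1
So 49 × -22 ≡ 1 (mod 83)
The inverse is -22 mod 83 = 61
Verification: 49 × 61 = 2989 = 36 × 83 + 1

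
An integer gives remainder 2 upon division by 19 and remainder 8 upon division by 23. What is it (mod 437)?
M = 19 × 23 = 437. M₁ = 23, y₁ ≡ 5 (mod 19). M₂ = 19, y₂ ≡ 17 (mod 23). y = 2×23×5 + 8×19×17 ≡ 192 (mod 437). The smallest positive such number is 192.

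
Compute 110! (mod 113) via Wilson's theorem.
(112)! = (110)! × (111) × (112) ≡ -1 (mod 113). So (110)! ≡ -1 × [(112)(111)]^(-1) ≡ 56 (mod 113)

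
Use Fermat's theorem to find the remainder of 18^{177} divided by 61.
33

By Fermat's Little Theorem, a^(p-1) ≡ 1 (mod p) for prime p and gcd(a, p) = 1
Here p = 61, so 18^60 ≡ 1 (mod 61)
We can reduce the exponent: 177 mod 60 = 57
So 18^177 ≡ 18^57 (mod 61)
Computing: 18^57 mod 61 = 33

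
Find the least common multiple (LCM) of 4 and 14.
28

First find GCD(4, 14) using the Euclidean algorithm:
4 = 0 × 14 + 4
14 = 3 × 4 + 2
4 = 2 × 2 + 0
GCD(4, 14) = 2

LCM formula: LCM(a, b) = (a × b) / GCD(a, b)
LCM(4, 14) = (4 × 14) / 2
LCM(4, 14) = 56 / 2
LCM(4, 14) = 28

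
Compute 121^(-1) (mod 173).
121^(-1) ≡ 163 (mod 173). Verification: 121 × 163 = 19723 ≡ 1 (mod 173)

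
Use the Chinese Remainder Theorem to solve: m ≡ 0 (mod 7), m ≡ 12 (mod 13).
M = 7 × 13 = 91. M₁ = 13, y₁ ≡ 6 (mod 7). M₂ = 7, y₂ ≡ 2 (mod 13). m = 0×13×6 + 12×7×2 ≡ 77 (mod 91)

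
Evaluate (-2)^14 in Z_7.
Using Fermat: (-2)^{6} ≡ 1 (mod 7). 14 ≡ 2 (mod 6). So (-2)^{14} ≡ (-2)^{2} ≡ 4 (mod 7)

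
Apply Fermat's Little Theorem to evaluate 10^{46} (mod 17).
8

By Fermat's Little Theorem, a^(p-1) ≡ 1 (mod p) for prime p and gcd(a, p) = 1
Here p = 17, so 10^16 ≡ 1 (mod 17)
We can reduce the exponent: 46 mod 16 = 14
So 10^46 ≡ 10^14 (mod 17)
Computing: 10^14 mod 17 = 8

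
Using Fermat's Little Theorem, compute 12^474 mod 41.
By Fermat: 12^{40} ≡ 1 (mod 41). 474 ≡ 34 (mod 40). So 12^{474} ≡ 12^{34} ≡ 8 (mod 41)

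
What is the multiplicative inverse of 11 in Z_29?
8

Using Extended Euclidean Algorithm:
gcd(11, 29) = 1
Bezout coefficients: 11 × 8 + 29 × -3 = 1
So 11 × 8 ≡ 1 (mod 29)
The inverse is 8 mod 29 = 8
Verification: 11 × 8 = 88 = 3 × 29 + 1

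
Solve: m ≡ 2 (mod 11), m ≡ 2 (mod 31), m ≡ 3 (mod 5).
M = 11 × 31 × 5 = 1705. M₁ = 155, y₁ ≡ 1 (mod 11). M₂ = 55, y₂ ≡ 22 (mod 31). M₃ = 341, y₃ ≡ 1 (mod 5). m = 2×155×1 + 2×55×22 + 3×341×1 ≡ 343 (mod 1705)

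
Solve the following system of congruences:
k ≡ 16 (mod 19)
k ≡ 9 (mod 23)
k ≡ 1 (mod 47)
377

Using the Chinese Remainder Theorem:
M = product of moduli = 20539
For equation 1: M_1 = 1081, 1081 ≡ 17 (mod 19), inverse of 1081 mod 19 is 9 (check: 17 × 9 = 153 ≡ 1 (mod 19))
For equation 2: M_2 = 893, 893 ≡ 19 (mod 23), inverse of 893 mod 23 is 17 (check: 19 × 17 = 323 ≡ 1 (mod 23))
For equation 3: M_3 = 437, 437 ≡ 14 (mod 47), inverse of 437 mod 47 is 37 (check: 14 × 37 = 518 ≡ 1 (mod 47))
Combine: k ≡ Σ r_i×M_i×(M_i⁻¹ mod m_i) = 16×1081×9 + 9×893×17 + 1×437×37 = 155664 + 136629 + 16169 = 308462
308462 mod 20539 = 377
k ≡ 377 (mod 20539)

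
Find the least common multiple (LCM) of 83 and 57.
4731

First find GCD(83, 57) using the Euclidean algorithm:
83 = 1 × 57 + 26
57 = 2 × 26 + 5
26 = 5 × 5 + 1
5 = 5 × 1 + 0
GCD(83, 57) = 1

LCM formula: LCM(a, b) = (a × b) / GCD(a, b)
LCM(83, 57) = (83 × 57) / 1
LCM(83, 57) = 4731 / 1
LCM(83, 57) = 4731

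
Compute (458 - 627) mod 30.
11

(458 - 627) = -169
-169 mod 30 = 11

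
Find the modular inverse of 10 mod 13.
10^(-1) ≡ 4 (mod 13). Verification: 10 × 4 = 40 ≡ 1 (mod 13)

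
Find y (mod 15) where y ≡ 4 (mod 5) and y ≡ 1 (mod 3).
M = 5 × 3 = 15. M₁ = 3, y₁ ≡ 2 (mod 5). M₂ = 5, y₂ ≡ 2 (mod 3). y = 4×3×2 + 1×5×2 ≡ 4 (mod 15)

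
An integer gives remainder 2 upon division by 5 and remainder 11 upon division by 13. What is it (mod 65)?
M = 5 × 13 = 65. M₁ = 13, y₁ ≡ 2 (mod 5). M₂ = 5, y₂ ≡ 8 (mod 13). m = 2×13×2 + 11×5×8 ≡ 37 (mod 65). The smallest positive such number is 37.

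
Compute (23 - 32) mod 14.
5

(23 - 32) = -9
-9 mod 14 = 5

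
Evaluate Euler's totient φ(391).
352

Prime factorization: 391 = 17 × 23
Using the formula φ(n) = n × Π(1 - 1/p) for each prime factor p:
φ(391) = 391 × (1 - 1/17) × (1 - 1/23)
φ(391) = 352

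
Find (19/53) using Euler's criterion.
(19/53) = 19^{26} mod 53 = -1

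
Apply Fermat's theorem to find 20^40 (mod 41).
By Fermat's Little Theorem, 20^{40} ≡ 1 (mod 41) since 41 is prime and gcd(20, 41) = 1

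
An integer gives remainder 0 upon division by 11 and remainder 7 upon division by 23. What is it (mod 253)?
M = 11 × 23 = 253. M₁ = 23, y₁ ≡ 1 (mod 11). M₂ = 11, y₂ ≡ 21 (mod 23). k = 0×23×1 + 7×11×21 ≡ 99 (mod 253). The smallest positive such number is 99.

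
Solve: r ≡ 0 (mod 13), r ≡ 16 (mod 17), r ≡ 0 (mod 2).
M = 13 × 17 × 2 = 442. M₁ = 34, y₁ ≡ 5 (mod 13). M₂ = 26, y₂ ≡ 2 (mod 17). M₃ = 221, y₃ ≡ 1 (mod 2). r = 0×34×5 + 16×26×2 + 0×221×1 ≡ 390 (mod 442)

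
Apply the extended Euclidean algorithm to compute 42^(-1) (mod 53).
Extended GCD: 42(24) + 53(-19) = 1. So 42^(-1) ≡ 24 ≡ 24 (mod 53). Verify: 42 × 24 = 1008 ≡ 1 (mod 53)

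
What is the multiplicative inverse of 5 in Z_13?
5^(-1) ≡ 8 (mod 13). Verification: 5 × 8 = 40 ≡ 1 (mod 13)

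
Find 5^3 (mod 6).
3 = 2 + 1 (binary 11). Repeated squaring mod 6: 5^1 ≡ 5; 5^2 ≡ 5² = 25 ≡ 1. Multiply: 5^3 = 5^2 × 5^1 ≡ 1 × 5 (mod 6): 1 × 5 = 5 ≡ 5. So 5^3 ≡ 5 (mod 6).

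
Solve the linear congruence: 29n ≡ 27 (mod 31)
2

Since gcd(29, 31) = 1 divides 27, a solution exists.
Multiply both sides by the inverse of 29 mod 31:
  29^(-1) mod 31 = 15
  x ≡ 15 × 27 ≡ 405 ≡ 2 (mod 31)
Verification: 29 × 2 = 58 = 1 × 31 + 27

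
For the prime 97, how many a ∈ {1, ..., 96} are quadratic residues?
For prime 97, there are (p-1)/2 = (97-1)/2 = 48 quadratic residues (excluding 0).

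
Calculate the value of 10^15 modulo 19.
Using repeated squaring. 15 = 8 + 4 + 2 + 1 (binary 1111). Repeated squaring mod 19: 10^1 ≡ 10; 10^2 ≡ 10² = 100 ≡ 5; 10^4 ≡ 5² = 25 ≡ 6; 10^8 ≡ 6² = 36 ≡ 17. Multiply: 10^15 = 10^8 × 10^4 × 10^2 × 10^1 ≡ 17 × 6 × 5 × 10 (mod 19): 17 × 6 = 102 ≡ 7; 7 × 5 = 35 ≡ 16; 16 × 10 = 160 ≡ 8. So 10^15 ≡ 8 (mod 19).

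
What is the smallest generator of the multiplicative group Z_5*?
p - 1 = 4 has prime divisors 2. h is a primitive root mod 5 iff h^(4/q) ≢ 1 (mod 5) for each such q.
h = 2: 2^2 ≡ 4 (mod 5); none is 1, so 2 has order 4 and is a primitive root.
The smallest primitive root mod 5 is g = 2.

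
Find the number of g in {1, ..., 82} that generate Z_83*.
Number of primitive roots mod 83 = φ(82) = 40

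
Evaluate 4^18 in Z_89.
Using repeated squaring. 18 = 16 + 2 (binary 10010). Repeated squaring mod 89: 4^1 ≡ 4; 4^2 ≡ 4² = 16 ≡ 16; 4^4 ≡ 16² = 256 ≡ 78; 4^8 ≡ 78² = 6084 ≡ 32; 4^16 ≡ 32² = 1024 ≡ 45. Multiply: 4^18 = 4^16 × 4^2 ≡ 45 × 16 (mod 89): 45 × 16 = 720 ≡ 8. So 4^18 ≡ 8 (mod 89).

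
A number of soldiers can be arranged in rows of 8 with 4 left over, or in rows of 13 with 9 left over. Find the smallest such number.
M = 8 × 13 = 104. M₁ = 13, y₁ ≡ 5 (mod 8). M₂ = 8, y₂ ≡ 5 (mod 13). m = 4×13×5 + 9×8×5 ≡ 100 (mod 104). The smallest positive such number is 100.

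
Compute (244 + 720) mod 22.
18

(244 + 720) = 964
964 mod 22 = 18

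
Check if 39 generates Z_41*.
p - 1 = 40 has prime divisors 2, 5. Check 39^(40/q) mod 41 for each: 39^(40/2) = 39^20 ≡ 1, 39^(40/5) = 39^8 ≡ 10 (mod 41). Since 39^20 ≡ 1 (mod 41), the order of 39 divides 20 (in fact the order is 20) ≠ 40, so it is not a primitive root.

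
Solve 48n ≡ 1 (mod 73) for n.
35

Using Extended Euclidean Algorithm:
gcd(48, 73) = 1
Bezout coefficients: 48 × 35 + 73 × -23 = 1
So 48 × 35 ≡ 1 (mod 73)
The inverse is 35 mod 73 = 35
Verification: 48 × 35 = 1680 = 23 × 73 + 1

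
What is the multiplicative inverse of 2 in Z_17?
2^(-1) ≡ 9 (mod 17). Verification: 2 × 9 = 18 ≡ 1 (mod 17)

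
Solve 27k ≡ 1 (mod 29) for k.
14

Using Extended Euclidean Algorithm:
gcd(27, 29) = 1
Bezout coefficients: 27 × 14 + 29 × -13 = 1
So 27 × 14 ≡ 1 (mod 29)
The inverse is 14 mod 29 = 14
Verification: 27 × 14 = 378 = 13 × 29 + 1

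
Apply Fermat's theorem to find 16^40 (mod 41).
By Fermat's Little Theorem, 16^{40} ≡ 1 (mod 41) since 41 is prime and gcd(16, 41) = 1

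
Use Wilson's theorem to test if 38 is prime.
(37)! mod 38 = 0. Since 0 ≢ -1 (mod 38), 38 is not prime.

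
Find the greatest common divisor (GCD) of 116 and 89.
1

Using the Euclidean algorithm:
116 = 1 × 89 + 27
89 = 3 × 27 + 8
27 = 3 × 8 + 3
8 = 2 × 3 + 2
3 = 1 × 2 + 1
2 = 2 × 1 + 0

GCD(116, 89) = 1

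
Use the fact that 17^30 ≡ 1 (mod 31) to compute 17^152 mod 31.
By Fermat: 17^{30} ≡ 1 (mod 31). 152 ≡ 2 (mod 30). So 17^{152} ≡ 17^{2} ≡ 10 (mod 31)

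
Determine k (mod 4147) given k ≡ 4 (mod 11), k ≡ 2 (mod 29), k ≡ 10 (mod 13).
3975

Using the Chinese Remainder Theorem:
M = product of moduli = 4147
For equation 1: M_1 = 377, 377 ≡ 3 (mod 11), inverse of 377 mod 11 is 4 (check: 3 × 4 = 12 ≡ 1 (mod 11))
For equation 2: M_2 = 143, 143 ≡ 27 (mod 29), inverse of 143 mod 29 is 14 (check: 27 × 14 = 378 ≡ 1 (mod 29))
For equation 3: M_3 = 319, 319 ≡ 7 (mod 13), inverse of 319 mod 13 is 2 (check: 7 × 2 = 14 ≡ 1 (mod 13))
Combine: k ≡ Σ r_i×M_i×(M_i⁻¹ mod m_i) = 4×377×4 + 2×143×14 + 10×319×2 = 6032 + 4004 + 6380 = 16416
16416 mod 4147 = 3975
k ≡ 3975 (mod 4147)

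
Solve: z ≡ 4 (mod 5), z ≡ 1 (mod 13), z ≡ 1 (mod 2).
M = 5 × 13 × 2 = 130. M₁ = 26, y₁ ≡ 1 (mod 5). M₂ = 10, y₂ ≡ 4 (mod 13). M₃ = 65, y₃ ≡ 1 (mod 2). z = 4×26×1 + 1×10×4 + 1×65×1 ≡ 79 (mod 130)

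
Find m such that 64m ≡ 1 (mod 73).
64^(-1) ≡ 8 (mod 73). Verification: 64 × 8 = 512 ≡ 1 (mod 73)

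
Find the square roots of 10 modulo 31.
The square roots of 10 mod 31 are 14 and 17. Verify: 14² = 196 ≡ 10 (mod 31)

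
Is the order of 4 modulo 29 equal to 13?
No, the actual order is 14, not 13.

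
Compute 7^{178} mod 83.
40

Using successive squaring:
Binary expansion of 178: 10110010
Powers of 7 mod 83 (each is the square of the previous):
  7^1 ≡ 7 (mod 83)
  7^2 ≡ 7² = 49 ≡ 49 (mod 83)
  7^4 ≡ 49² = 2401 ≡ 77 (mod 83)
  7^8 ≡ 77² = 5929 ≡ 36 (mod 83)
  7^16 ≡ 36² = 1296 ≡ 51 (mod 83)
  7^32 ≡ 51² = 2601 ≡ 28 (mod 83)
  7^64 ≡ 28² = 784 ≡ 37 (mod 83)
  7^128 ≡ 37² = 1369 ≡ 41 (mod 83)
178 = 128 + 32 + 16 + 2, so 7^178 = 7^128 × 7^32 × 7^16 × 7^2 ≡ 41 × 28 × 51 × 49 (mod 83)
Multiplying step by step:
  41 × 28 = 1148 ≡ 69 (mod 83)
  69 × 51 = 3519 ≡ 33 (mod 83)
  33 × 49 = 1617 ≡ 40 (mod 83)
Result: 7^178 ≡ 40 (mod 83)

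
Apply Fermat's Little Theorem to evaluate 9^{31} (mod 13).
9

By Fermat's Little Theorem, a^(p-1) ≡ 1 (mod p) for prime p and gcd(a, p) = 1
Here p = 13, so 9^12 ≡ 1 (mod 13)
We can reduce the exponent: 31 mod 12 = 7
So 9^31 ≡ 9^7 (mod 13)
Computing: 9^7 mod 13 = 9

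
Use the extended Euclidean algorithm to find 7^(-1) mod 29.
Extended GCD: 7(-4) + 29(1) = 1. So 7^(-1) ≡ 25 ≡ 25 (mod 29). Verify: 7 × 25 = 175 ≡ 1 (mod 29)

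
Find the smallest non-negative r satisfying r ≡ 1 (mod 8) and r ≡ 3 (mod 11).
M = 8 × 11 = 88. M₁ = 11, y₁ ≡ 3 (mod 8). M₂ = 8, y₂ ≡ 7 (mod 11). r = 1×11×3 + 3×8×7 ≡ 25 (mod 88)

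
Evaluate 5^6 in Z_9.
6 = 4 + 2 (binary 110). Repeated squaring mod 9: 5^1 ≡ 5; 5^2 ≡ 5² = 25 ≡ 7; 5^4 ≡ 7² = 49 ≡ 4. Multiply: 5^6 = 5^4 × 5^2 ≡ 4 × 7 (mod 9): 4 × 7 = 28 ≡ 1. So 5^6 ≡ 1 (mod 9).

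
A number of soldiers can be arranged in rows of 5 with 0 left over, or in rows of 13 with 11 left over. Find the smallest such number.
M = 5 × 13 = 65. M₁ = 13, y₁ ≡ 2 (mod 5). M₂ = 5, y₂ ≡ 8 (mod 13). y = 0×13×2 + 11×5×8 ≡ 50 (mod 65). The smallest positive such number is 50.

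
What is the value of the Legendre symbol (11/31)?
(11/31) = 11^{15} mod 31 = -1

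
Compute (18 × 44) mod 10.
2

(18 × 44) = 792
792 mod 10 = 2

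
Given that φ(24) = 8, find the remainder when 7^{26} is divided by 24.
By Euler: 7^{8} ≡ 1 (mod 24) since gcd(7, 24) = 1. 26 = 3×8 + 2. So 7^{26} ≡ 7^{2} ≡ 1 (mod 24)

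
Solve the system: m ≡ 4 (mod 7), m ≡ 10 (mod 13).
M = 7 × 13 = 91. M₁ = 13, y₁ ≡ 6 (mod 7). M₂ = 7, y₂ ≡ 2 (mod 13). m = 4×13×6 + 10×7×2 ≡ 88 (mod 91)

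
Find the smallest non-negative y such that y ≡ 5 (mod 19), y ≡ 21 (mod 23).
366

Using the Chinese Remainder Theorem:
M = product of moduli = 437
For equation 1: M_1 = 23, 23 ≡ 4 (mod 19), inverse of 23 mod 19 is 5 (check: 4 × 5 = 20 ≡ 1 (mod 19))
For equation 2: M_2 = 19, 19 ≡ 19 (mod 23), inverse of 19 mod 23 is 17 (check: 19 × 17 = 323 ≡ 1 (mod 23))
Combine: y ≡ Σ r_i×M_i×(M_i⁻¹ mod m_i) = 5×23×5 + 21×19×17 = 575 + 6783 = 7358
7358 mod 437 = 366
y ≡ 366 (mod 437)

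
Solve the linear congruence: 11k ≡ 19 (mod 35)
24

Since gcd(11, 35) = 1 divides 19, a solution exists.
Multiply both sides by the inverse of 11 mod 35:
  11^(-1) mod 35 = 16
  x ≡ 16 × 19 ≡ 304 ≡ 24 (mod 35)
Verification: 11 × 24 = 264 = 7 × 35 + 19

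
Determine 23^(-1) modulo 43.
23^(-1) ≡ 15 (mod 43). Verification: 23 × 15 = 345 ≡ 1 (mod 43)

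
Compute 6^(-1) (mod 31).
6^(-1) ≡ 26 (mod 31). Verification: 6 × 26 = 156 ≡ 1 (mod 31)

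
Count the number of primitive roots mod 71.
Number of primitive roots mod 71 = φ(70) = 24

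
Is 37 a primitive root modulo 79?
Yes

To verify, check if 37^(78/q) ≢ 1 (mod 79) for each prime divisor q of 78
Divisors of 78 = 78: [1, 2, 3, 6, 13, 26, 39, 78]
  37^(78/2) = 37^39 ≡ 78 (mod 79)
  37^(78/3) = 37^26 ≡ 23 (mod 79)
  37^(78/13) = 37^6 ≡ 38 (mod 79)
Conclusion: 37 is a primitive root modulo 79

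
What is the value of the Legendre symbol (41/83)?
(41/83) = 41^{41} mod 83 = 1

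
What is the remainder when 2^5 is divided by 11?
5 = 4 + 1 (binary 101). Repeated squaring mod 11: 2^1 ≡ 2; 2^2 ≡ 2² = 4 ≡ 4; 2^4 ≡ 4² = 16 ≡ 5. Multiply: 2^5 = 2^4 × 2^1 ≡ 5 × 2 (mod 11): 5 × 2 = 10 ≡ 10. So 2^5 ≡ 10 (mod 11).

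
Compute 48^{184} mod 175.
141

Using successive squaring:
Binary expansion of 184: 10111000
Powers of 48 mod 175 (each is the square of the previous):
  48^1 ≡ 48 (mod 175)
  48^2 ≡ 48² = 2304 ≡ 29 (mod 175)
  48^4 ≡ 29² = 841 ≡ 141 (mod 175)
  48^8 ≡ 141² = 19881 ≡ 106 (mod 175)
  48^16 ≡ 106² = 11236 ≡ 36 (mod 175)
  48^32 ≡ 36² = 1296 ≡ 71 (mod 175)
  48^64 ≡ 71² = 5041 ≡ 141 (mod 175)
  48^128 ≡ 141² = 19881 ≡ 106 (mod 175)
184 = 128 + 32 + 16 + 8, so 48^184 = 48^128 × 48^32 × 48^16 × 48^8 ≡ 106 × 71 × 36 × 106 (mod 175)
Multiplying step by step:
  106 × 71 = 7526 ≡ 1 (mod 175)
  1 × 36 = 36 ≡ 36 (mod 175)
  36 × 106 = 3816 ≡ 141 (mod 175)
Result: 48^184 ≡ 141 (mod 175)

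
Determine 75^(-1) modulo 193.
75^(-1) ≡ 175 (mod 193). Verification: 75 × 175 = 13125 ≡ 1 (mod 193)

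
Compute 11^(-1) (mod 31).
17

Using Extended Euclidean Algorithm:
gcd(11, 31) = 1
Bezout coefficients: 11 × -14 + 31 × 5 = 1
So 11 × -14 ≡ 1 (mod 31)
The inverse is -14 mod 31 = 17
Verification: 11 × 17 = 187 = 6 × 31 + 1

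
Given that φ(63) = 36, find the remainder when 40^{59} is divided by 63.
By Euler: 40^{36} ≡ 1 (mod 63) since gcd(40, 63) = 1. 59 = 1×36 + 23. So 40^{59} ≡ 40^{23} ≡ 52 (mod 63)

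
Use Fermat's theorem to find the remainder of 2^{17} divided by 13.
6

By Fermat's Little Theorem, a^(p-1) ≡ 1 (mod p) for prime p and gcd(a, p) = 1
Here p = 13, so 2^12 ≡ 1 (mod 13)
We can reduce the exponent: 17 mod 12 = 5
So 2^17 ≡ 2^5 (mod 13)
Computing: 2^5 mod 13 = 6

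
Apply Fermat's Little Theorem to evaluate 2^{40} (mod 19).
16

By Fermat's Little Theorem, a^(p-1) ≡ 1 (mod p) for prime p and gcd(a, p) = 1
Here p = 19, so 2^18 ≡ 1 (mod 19)
We can reduce the exponent: 40 mod 18 = 4
So 2^40 ≡ 2^4 (mod 19)
Computing: 2^4 mod 19 = 16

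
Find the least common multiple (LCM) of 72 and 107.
7704

First find GCD(72, 107) using the Euclidean algorithm:
72 = 0 × 107 + 72
107 = 1 × 72 + 35
72 = 2 × 35 + 2
35 = 17 × 2 + 1
2 = 2 × 1 + 0
GCD(72, 107) = 1

LCM formula: LCM(a, b) = (a × b) / GCD(a, b)
LCM(72, 107) = (72 × 107) / 1
LCM(72, 107) = 7704 / 1
LCM(72, 107) = 7704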